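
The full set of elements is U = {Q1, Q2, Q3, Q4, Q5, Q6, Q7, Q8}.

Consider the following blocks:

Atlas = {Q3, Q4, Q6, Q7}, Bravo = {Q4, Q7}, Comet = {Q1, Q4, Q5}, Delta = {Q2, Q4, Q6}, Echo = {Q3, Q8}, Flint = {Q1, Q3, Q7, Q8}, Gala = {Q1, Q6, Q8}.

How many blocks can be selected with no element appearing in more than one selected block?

2

Bravo, Gala are pairwise disjoint (Bravo={Q4,Q7}; Gala={Q1,Q6,Q8}).
Every remaining block overlaps one of these, and no 3 of the listed blocks are pairwise disjoint, so 2 is the maximum.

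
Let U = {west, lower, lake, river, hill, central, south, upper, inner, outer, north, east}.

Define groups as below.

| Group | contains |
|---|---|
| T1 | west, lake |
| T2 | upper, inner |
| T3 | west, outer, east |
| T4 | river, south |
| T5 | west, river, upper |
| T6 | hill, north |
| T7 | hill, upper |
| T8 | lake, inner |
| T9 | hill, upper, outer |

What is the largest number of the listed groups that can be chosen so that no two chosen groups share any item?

T3, T4, T6, T8 are pairwise disjoint (T3={west,outer,east}; T4={river,south}; T6={hill,north}; T8={lake,inner}).
Every remaining group overlaps one of these, and no 5 of the listed groups are pairwise disjoint, so 4 is the maximum.

4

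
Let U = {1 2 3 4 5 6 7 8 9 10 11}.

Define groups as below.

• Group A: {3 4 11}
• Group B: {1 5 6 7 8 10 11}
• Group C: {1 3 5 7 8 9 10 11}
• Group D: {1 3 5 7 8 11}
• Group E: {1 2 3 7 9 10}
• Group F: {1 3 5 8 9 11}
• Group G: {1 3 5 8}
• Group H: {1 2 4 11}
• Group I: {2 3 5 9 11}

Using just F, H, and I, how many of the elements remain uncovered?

Union of F, H, I = {1, 2, 3, 4, 5, 8, 9, 11}.
Not covered: 6, 7, 10 — 3 elements.

3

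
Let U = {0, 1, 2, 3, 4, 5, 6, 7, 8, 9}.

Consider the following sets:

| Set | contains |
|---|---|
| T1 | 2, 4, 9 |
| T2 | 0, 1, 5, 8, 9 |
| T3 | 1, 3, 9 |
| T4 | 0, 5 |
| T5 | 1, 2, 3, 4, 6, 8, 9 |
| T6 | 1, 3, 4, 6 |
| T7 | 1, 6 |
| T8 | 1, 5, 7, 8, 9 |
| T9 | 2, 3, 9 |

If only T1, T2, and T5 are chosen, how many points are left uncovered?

Union of T1, T2, T5 = {0, 1, 2, 3, 4, 5, 6, 8, 9}.
Not covered: 7 — 1 point.

1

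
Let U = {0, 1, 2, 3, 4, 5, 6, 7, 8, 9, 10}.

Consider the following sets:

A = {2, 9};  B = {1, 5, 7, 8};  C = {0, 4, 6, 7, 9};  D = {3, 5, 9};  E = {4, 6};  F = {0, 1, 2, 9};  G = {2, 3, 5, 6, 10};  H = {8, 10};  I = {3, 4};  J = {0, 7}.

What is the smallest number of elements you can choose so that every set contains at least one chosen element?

Take T = {4, 7, 9, 10}. Each listed set contains at least one of these, so T is a hitting set of size 4.
The sets A, E, H, J are pairwise disjoint, so any hitting set needs a separate element for each — at least 4. Hence 4 is optimal.

4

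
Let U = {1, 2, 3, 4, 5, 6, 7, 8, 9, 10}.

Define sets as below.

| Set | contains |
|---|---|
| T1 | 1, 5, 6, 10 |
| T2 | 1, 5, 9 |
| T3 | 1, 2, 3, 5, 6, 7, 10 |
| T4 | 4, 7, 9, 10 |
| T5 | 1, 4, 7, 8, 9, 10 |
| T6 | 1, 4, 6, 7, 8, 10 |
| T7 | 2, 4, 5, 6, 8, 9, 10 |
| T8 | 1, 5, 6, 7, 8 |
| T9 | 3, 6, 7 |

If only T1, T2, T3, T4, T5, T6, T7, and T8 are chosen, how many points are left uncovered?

0

Union of T1, T2, T3, T4, T5, T6, T7, T8 = {1, 2, 3, 4, 5, 6, 7, 8, 9, 10} — that's every point, so 0 are uncovered.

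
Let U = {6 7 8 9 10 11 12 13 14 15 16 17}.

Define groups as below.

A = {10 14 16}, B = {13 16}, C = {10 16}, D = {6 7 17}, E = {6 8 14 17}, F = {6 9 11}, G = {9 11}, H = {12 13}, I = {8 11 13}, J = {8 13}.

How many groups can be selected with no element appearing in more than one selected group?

4

C, D, G, H are pairwise disjoint (C={10,16}; D={6,7,17}; G={9,11}; H={12,13}).
Every remaining group overlaps one of these, and no 5 of the listed groups are pairwise disjoint, so 4 is the maximum.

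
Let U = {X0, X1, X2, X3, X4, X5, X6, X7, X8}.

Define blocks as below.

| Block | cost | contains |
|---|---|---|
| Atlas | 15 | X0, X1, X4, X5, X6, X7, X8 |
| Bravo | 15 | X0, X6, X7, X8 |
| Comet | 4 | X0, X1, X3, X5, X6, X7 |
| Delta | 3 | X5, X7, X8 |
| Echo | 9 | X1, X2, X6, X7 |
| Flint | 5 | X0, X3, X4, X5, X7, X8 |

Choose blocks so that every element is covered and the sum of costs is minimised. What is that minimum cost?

14

Echo, Flint together cover every element (Echo ∪ Flint = {X0, X1, X2, X3, X4, X5, X6, X7, X8}); total cost 9 + 5 = 14.
The greedy pick Comet, Flint, Echo costs 18; no covering selection beats 14.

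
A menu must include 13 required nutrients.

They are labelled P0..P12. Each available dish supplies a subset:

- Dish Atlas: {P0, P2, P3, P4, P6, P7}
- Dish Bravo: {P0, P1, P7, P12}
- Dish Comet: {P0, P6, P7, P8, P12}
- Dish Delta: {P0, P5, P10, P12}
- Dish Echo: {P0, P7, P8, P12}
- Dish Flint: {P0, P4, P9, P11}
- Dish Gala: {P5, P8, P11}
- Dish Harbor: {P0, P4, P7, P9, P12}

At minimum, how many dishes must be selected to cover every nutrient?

5

Atlas and Bravo and Delta and Echo and Flint together: Atlas ∪ Bravo ∪ Delta ∪ Echo ∪ Flint = {P0, P1, P2, P3, P4, P5, P6, P7, P8, P9, P10, P11, P12} — every nutrient is covered.
No 4 of the 8 dishes cover everything (all 70 combinations miss at least one nutrient), so 5 is optimal.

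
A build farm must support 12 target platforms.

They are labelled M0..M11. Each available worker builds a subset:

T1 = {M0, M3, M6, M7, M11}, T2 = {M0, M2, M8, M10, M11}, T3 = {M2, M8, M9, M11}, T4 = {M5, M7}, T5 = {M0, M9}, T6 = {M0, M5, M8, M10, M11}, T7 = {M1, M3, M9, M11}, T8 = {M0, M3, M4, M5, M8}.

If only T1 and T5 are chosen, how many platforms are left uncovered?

6

Union of T1, T5 = {M0, M3, M6, M7, M9, M11}.
Not covered: M1, M2, M4, M5, M8, M10 — 6 platforms.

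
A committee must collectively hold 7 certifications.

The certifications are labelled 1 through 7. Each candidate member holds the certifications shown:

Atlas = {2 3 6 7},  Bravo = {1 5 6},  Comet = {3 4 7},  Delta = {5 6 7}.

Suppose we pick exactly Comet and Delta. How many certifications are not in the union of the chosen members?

2

Union of Comet, Delta = {3, 4, 5, 6, 7}.
Not covered: 1, 2 — 2 certifications.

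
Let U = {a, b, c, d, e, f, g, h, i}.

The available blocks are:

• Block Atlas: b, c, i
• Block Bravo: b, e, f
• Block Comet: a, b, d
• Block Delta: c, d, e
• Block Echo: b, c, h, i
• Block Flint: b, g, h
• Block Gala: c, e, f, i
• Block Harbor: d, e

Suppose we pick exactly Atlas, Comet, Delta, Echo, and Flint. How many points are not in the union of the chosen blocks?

Union of Atlas, Comet, Delta, Echo, Flint = {a, b, c, d, e, g, h, i}.
Not covered: f — 1 point.

1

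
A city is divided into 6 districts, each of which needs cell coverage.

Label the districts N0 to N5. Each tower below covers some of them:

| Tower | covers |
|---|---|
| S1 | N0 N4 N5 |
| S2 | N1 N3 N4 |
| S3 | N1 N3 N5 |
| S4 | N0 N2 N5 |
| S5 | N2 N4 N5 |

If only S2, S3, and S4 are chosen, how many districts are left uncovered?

0

Union of S2, S3, S4 = {N0, N1, N2, N3, N4, N5} — that's every district, so 0 are uncovered.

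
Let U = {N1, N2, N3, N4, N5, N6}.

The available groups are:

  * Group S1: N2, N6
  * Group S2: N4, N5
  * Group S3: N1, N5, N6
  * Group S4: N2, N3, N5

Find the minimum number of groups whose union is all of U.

S2, S3, and S4 cover everything between them: the union {N1, N2, N3, N4, N5, N6} is all of U.
Only S3 contains N1, so S3 is forced; the remaining 3 items need at least 2 more groups (each remaining group adds at most 2) — so at least 3 groups are needed, and 3 is optimal.

3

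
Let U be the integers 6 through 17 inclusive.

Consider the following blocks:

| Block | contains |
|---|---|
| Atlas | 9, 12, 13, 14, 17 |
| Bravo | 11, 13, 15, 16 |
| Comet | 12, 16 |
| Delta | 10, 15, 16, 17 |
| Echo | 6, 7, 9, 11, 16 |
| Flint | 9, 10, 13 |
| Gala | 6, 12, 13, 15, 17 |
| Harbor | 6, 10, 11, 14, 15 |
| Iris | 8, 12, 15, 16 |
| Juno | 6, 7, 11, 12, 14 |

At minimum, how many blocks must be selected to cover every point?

4

Atlas, Harbor, Iris, and Juno cover everything between them: the union {6, 7, 8, 9, 10, 11, 12, 13, 14, 15, 16, 17} is all of U.
No 3 of the 10 blocks cover everything (all 120 combinations miss at least one point), so 4 is optimal.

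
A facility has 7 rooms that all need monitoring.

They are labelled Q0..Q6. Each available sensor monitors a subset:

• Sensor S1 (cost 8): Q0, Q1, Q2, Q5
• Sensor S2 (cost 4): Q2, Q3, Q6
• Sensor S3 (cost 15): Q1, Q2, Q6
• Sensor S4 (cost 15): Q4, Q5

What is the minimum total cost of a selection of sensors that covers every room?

S1, S2, S4 together cover every room (S1 ∪ S2 ∪ S4 = {Q0, Q1, Q2, Q3, Q4, Q5, Q6}); total cost 8 + 4 + 15 = 27.
No covering selection has total cost below 27.

27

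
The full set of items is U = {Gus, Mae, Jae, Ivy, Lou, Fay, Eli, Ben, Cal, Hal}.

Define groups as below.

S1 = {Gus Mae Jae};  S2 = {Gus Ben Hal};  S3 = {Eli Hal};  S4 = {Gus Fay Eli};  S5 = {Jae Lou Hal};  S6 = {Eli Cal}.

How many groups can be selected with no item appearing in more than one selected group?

S1, S3 are pairwise disjoint (S1={Gus,Mae,Jae}; S3={Eli,Hal}).
Every remaining group overlaps one of these, and no 3 of the listed groups are pairwise disjoint, so 2 is the maximum.

2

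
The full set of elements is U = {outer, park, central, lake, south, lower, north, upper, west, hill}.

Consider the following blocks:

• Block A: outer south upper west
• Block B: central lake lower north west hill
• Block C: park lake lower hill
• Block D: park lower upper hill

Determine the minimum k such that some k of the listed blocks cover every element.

A, B, and C cover everything between them: the union {outer, park, central, lake, south, lower, north, upper, west, hill} is all of U.
Only A contains outer, so A is forced; the remaining 6 elements need at least 2 more blocks (each remaining block adds at most 5) — so at least 3 blocks are needed, and 3 is optimal.

3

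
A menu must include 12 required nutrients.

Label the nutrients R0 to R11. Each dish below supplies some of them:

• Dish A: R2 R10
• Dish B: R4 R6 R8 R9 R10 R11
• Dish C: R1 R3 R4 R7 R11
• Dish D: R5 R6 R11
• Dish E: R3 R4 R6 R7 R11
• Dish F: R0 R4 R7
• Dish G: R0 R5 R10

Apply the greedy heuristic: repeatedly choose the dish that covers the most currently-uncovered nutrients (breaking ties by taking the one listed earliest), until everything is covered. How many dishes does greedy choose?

Greedy: pick B (covers 6 new) → pick C (covers 3 new) → pick G (covers 2 new) → pick A (covers 1 new). Total picks: 4.

4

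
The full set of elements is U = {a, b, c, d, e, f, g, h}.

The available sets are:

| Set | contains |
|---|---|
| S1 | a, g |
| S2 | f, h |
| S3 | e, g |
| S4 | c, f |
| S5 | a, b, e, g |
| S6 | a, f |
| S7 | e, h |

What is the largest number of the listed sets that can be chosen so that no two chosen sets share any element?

3

S1, S4, S7 are pairwise disjoint (S1={a,g}; S4={c,f}; S7={e,h}).
Every remaining set overlaps one of these, and no 4 of the listed sets are pairwise disjoint, so 3 is the maximum.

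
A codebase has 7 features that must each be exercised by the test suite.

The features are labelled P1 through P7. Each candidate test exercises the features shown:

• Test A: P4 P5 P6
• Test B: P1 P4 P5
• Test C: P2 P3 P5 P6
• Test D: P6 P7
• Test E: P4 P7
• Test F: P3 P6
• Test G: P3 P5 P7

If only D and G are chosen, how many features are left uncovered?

Union of D, G = {P3, P5, P6, P7}.
Not covered: P1, P2, P4 — 3 features.

3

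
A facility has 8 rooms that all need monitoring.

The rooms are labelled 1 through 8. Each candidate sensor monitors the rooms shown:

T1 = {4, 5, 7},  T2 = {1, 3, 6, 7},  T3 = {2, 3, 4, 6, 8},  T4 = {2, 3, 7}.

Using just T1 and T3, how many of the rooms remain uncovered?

1

Union of T1, T3 = {2, 3, 4, 5, 6, 7, 8}.
Not covered: 1 — 1 room.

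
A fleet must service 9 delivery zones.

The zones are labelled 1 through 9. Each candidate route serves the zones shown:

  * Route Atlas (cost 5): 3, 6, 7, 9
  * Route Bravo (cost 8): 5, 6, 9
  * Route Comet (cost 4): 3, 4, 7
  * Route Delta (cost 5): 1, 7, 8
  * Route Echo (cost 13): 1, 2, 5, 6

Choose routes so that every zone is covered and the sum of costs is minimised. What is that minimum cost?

27

Atlas, Comet, Delta, Echo together cover every zone (Atlas ∪ Comet ∪ Delta ∪ Echo = {1, 2, 3, 4, 5, 6, 7, 8, 9}); total cost 5 + 4 + 5 + 13 = 27.
No covering selection has total cost below 27.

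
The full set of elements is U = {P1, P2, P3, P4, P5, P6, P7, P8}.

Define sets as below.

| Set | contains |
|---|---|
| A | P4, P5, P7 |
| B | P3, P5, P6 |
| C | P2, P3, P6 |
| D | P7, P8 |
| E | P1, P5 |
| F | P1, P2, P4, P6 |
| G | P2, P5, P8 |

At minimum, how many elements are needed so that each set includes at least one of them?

3

Take H = {P2, P5, P7}. Each listed set contains at least one of these, so H is a hitting set of size 3.
The sets C, D, E are pairwise disjoint, so any hitting set needs a separate element for each — at least 3. Hence 3 is optimal.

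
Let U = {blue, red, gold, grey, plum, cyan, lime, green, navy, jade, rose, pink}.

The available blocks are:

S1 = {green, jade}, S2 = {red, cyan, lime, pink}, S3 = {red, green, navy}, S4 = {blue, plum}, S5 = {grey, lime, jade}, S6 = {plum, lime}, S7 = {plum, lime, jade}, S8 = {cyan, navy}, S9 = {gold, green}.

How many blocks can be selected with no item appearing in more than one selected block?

S4, S5, S8, S9 are pairwise disjoint (S4={blue,plum}; S5={grey,lime,jade}; S8={cyan,navy}; S9={gold,green}).
Every remaining block overlaps one of these, and no 5 of the listed blocks are pairwise disjoint, so 4 is the maximum.

4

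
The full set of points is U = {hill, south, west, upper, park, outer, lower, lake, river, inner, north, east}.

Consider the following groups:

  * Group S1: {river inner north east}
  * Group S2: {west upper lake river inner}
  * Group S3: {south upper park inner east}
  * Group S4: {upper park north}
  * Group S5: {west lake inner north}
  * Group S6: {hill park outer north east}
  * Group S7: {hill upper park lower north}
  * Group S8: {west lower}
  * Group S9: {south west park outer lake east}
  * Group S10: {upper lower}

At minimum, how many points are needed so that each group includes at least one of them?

3

Take H = {west, upper, north}. Each listed group contains at least one of these, so H is a hitting set of size 3.
No choice of 2 points meets every group, so 3 is the minimum.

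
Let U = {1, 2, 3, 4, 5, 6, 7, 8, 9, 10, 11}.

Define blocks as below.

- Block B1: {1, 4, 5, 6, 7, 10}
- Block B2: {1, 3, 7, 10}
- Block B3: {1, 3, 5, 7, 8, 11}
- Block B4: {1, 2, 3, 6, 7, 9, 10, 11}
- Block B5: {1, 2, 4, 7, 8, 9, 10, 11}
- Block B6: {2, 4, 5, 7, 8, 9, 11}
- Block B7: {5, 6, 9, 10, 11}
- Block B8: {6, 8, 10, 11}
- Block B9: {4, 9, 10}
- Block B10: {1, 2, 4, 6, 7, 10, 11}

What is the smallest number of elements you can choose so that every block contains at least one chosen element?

2

The 2 elements {8, 10} hit every block.
The blocks B3, B9 are pairwise disjoint, so any hitting set needs a separate element for each — at least 2. Hence 2 is optimal.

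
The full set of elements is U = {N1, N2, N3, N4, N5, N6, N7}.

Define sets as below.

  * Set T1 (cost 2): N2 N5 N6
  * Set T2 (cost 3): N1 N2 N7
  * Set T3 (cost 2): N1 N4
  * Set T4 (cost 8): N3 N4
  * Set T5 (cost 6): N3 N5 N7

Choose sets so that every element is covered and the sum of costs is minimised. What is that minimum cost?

T1, T3, T5 together cover every element (T1 ∪ T3 ∪ T5 = {N1, N2, N3, N4, N5, N6, N7}); total cost 2 + 2 + 6 = 10.
The greedy pick T1, T3, T2, T5 costs 13; no covering selection beats 10.

10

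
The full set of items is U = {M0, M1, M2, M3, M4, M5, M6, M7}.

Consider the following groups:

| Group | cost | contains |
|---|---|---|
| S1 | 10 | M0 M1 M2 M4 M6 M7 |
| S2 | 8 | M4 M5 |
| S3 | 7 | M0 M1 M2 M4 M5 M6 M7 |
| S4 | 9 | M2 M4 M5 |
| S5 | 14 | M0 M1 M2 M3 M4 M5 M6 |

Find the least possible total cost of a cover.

21

S3, S5 together cover every item (S3 ∪ S5 = {M0, M1, M2, M3, M4, M5, M6, M7}); total cost 7 + 14 = 21.
No covering selection has total cost below 21.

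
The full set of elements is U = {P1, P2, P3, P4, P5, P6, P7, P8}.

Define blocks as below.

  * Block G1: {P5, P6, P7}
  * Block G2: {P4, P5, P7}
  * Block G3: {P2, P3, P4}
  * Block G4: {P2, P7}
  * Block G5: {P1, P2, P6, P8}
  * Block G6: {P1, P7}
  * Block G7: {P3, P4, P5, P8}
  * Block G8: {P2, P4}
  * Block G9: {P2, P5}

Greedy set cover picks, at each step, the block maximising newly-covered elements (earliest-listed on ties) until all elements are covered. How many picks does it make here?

3

Greedy: pick G5 (covers 4 new) → pick G2 (covers 3 new) → pick G3 (covers 1 new). Total picks: 3.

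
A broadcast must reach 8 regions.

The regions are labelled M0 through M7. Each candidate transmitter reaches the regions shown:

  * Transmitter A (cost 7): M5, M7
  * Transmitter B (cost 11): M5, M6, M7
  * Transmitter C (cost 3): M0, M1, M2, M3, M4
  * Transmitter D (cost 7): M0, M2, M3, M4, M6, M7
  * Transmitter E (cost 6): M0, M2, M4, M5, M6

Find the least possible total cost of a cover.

B, C together cover every region (B ∪ C = {M0, M1, M2, M3, M4, M5, M6, M7}); total cost 11 + 3 = 14.
The greedy pick C, E, A costs 16; no covering selection beats 14.

14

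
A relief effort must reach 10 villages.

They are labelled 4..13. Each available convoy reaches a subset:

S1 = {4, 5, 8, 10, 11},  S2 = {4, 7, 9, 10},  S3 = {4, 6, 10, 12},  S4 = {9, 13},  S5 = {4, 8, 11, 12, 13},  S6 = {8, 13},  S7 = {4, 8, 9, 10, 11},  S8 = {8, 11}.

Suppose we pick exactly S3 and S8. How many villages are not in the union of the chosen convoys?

Union of S3, S8 = {4, 6, 8, 10, 11, 12}.
Not covered: 5, 7, 9, 13 — 4 villages.

4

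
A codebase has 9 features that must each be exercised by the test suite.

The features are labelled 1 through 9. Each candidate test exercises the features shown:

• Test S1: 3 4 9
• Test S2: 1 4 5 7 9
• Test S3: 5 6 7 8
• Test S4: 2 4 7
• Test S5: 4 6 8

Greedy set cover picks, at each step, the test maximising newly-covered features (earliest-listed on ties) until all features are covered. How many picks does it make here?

Greedy: pick S2 (covers 5 new) → pick S3 (covers 2 new) → pick S1 (covers 1 new) → pick S4 (covers 1 new). Total picks: 4.

4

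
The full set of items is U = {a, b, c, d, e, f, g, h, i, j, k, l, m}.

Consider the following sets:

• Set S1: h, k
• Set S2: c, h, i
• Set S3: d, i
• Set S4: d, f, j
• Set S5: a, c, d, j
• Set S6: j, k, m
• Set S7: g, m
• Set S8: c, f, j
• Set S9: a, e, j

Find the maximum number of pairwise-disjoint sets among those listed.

S1, S3, S7, S8 are pairwise disjoint (S1={h,k}; S3={d,i}; S7={g,m}; S8={c,f,j}).
Every remaining set overlaps one of these, and no 5 of the listed sets are pairwise disjoint, so 4 is the maximum.

4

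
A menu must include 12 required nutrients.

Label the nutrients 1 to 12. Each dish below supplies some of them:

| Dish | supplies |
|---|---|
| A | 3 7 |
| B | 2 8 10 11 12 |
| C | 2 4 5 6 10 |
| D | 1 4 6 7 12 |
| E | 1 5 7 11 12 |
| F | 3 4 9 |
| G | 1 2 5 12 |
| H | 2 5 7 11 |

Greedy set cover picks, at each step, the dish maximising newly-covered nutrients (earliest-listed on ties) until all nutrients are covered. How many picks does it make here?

4

Greedy: pick B (covers 5 new) → pick D (covers 4 new) → pick F (covers 2 new) → pick C (covers 1 new). Total picks: 4.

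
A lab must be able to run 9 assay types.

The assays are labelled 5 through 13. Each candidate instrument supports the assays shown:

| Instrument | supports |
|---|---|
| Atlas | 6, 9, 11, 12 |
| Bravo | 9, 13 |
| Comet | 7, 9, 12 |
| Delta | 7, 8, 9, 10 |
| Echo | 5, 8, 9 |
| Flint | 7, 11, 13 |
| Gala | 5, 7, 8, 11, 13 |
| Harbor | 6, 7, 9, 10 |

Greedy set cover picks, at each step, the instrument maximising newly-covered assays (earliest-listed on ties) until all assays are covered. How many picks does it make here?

Greedy: pick Gala (covers 5 new) → pick Atlas (covers 3 new) → pick Delta (covers 1 new). Total picks: 3.

3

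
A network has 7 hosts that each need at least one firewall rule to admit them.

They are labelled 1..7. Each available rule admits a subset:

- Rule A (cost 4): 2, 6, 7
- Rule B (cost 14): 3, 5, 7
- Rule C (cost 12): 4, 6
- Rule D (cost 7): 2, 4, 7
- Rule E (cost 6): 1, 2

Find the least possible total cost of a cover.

A, B, D, E together cover every host (A ∪ B ∪ D ∪ E = {1, 2, 3, 4, 5, 6, 7}); total cost 4 + 14 + 7 + 6 = 31.
No covering selection has total cost below 31.

31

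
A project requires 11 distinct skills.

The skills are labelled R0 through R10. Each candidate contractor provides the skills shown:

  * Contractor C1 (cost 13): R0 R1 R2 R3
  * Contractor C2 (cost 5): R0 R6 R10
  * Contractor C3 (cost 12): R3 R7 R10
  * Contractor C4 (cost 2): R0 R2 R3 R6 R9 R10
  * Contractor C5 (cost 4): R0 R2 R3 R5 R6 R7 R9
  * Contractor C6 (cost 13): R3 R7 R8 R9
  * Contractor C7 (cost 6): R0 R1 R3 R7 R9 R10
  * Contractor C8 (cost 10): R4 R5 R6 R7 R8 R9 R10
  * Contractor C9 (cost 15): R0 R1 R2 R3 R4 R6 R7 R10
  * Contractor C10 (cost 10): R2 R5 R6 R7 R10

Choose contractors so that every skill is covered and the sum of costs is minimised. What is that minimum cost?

C4, C7, C8 together cover every skill (C4 ∪ C7 ∪ C8 = {R0, R1, R2, R3, R4, R5, R6, R7, R8, R9, R10}); total cost 2 + 6 + 10 = 18.
The greedy pick C4, C5, C8, C7 costs 22; no covering selection beats 18.

18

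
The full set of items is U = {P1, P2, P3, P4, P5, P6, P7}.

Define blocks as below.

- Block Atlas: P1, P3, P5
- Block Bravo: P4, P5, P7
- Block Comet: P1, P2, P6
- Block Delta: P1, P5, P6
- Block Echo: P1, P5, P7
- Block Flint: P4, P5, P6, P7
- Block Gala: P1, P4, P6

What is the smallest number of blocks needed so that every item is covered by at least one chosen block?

3

Atlas and Comet and Flint together: Atlas ∪ Comet ∪ Flint = {P1, P2, P3, P4, P5, P6, P7} — every item is covered.
Only Comet contains P2, so Comet is forced; the remaining 4 items need at least 2 more blocks (each remaining block adds at most 3) — so at least 3 blocks are needed, and 3 is optimal.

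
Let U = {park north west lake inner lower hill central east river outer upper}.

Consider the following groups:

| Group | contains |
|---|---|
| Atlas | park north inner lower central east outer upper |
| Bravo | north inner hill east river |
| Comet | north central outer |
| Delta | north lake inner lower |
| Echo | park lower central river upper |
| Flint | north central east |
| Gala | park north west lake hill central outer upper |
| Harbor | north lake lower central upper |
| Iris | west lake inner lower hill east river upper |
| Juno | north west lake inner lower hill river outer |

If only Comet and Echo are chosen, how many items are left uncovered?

Union of Comet, Echo = {park, north, lower, central, river, outer, upper}.
Not covered: west, lake, inner, hill, east — 5 items.

5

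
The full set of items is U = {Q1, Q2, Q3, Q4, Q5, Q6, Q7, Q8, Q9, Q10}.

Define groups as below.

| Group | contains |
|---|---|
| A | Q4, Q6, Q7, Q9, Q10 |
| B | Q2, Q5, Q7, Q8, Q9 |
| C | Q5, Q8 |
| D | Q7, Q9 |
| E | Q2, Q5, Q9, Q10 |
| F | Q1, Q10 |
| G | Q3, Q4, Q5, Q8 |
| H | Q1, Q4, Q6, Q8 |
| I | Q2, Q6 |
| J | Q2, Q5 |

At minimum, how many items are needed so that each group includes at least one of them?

4

The 4 items {Q1, Q5, Q6, Q7} hit every group.
The groups C, D, F, I are pairwise disjoint, so any hitting set needs a separate item for each — at least 4. Hence 4 is optimal.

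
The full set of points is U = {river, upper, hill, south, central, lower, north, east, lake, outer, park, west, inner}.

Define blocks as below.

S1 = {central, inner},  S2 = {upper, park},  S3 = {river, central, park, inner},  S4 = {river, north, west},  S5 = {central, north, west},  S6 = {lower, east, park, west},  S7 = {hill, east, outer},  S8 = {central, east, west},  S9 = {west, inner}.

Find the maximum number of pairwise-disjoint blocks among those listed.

4

S1, S2, S4, S7 are pairwise disjoint (S1={central,inner}; S2={upper,park}; S4={river,north,west}; S7={hill,east,outer}).
Every remaining block overlaps one of these, and no 5 of the listed blocks are pairwise disjoint, so 4 is the maximum.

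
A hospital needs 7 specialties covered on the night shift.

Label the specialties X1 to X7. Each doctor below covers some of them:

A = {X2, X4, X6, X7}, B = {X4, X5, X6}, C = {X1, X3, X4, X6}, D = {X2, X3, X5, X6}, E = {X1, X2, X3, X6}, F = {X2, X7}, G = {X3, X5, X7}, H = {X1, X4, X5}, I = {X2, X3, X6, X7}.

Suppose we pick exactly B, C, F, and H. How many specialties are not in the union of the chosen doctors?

0

Union of B, C, F, H = {X1, X2, X3, X4, X5, X6, X7} — that's every specialty, so 0 are uncovered.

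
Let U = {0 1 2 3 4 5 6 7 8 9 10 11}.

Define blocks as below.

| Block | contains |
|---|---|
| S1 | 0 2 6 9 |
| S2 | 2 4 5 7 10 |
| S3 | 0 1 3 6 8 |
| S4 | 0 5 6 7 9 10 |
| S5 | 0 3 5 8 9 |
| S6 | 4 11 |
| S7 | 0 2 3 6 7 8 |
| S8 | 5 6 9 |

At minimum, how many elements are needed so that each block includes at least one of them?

3

H = {0, 4, 5} meets every block (each contains at least one member of H), and |H| = 3.
No choice of 2 elements meets every block, so 3 is the minimum.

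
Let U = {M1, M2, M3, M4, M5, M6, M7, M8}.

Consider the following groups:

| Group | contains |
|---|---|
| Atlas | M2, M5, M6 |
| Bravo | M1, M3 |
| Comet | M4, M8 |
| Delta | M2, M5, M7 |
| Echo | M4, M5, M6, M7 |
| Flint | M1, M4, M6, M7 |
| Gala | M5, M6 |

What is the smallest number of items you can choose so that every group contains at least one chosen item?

Take H = {M1, M4, M5}. Each listed group contains at least one of these, so H is a hitting set of size 3.
The groups Atlas, Bravo, Comet are pairwise disjoint, so any hitting set needs a separate item for each — at least 3. Hence 3 is optimal.

3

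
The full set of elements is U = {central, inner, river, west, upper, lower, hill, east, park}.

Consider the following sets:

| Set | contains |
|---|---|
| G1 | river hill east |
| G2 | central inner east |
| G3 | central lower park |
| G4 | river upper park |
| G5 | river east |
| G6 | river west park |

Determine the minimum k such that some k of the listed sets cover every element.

G1, G2, G3, G4, and G6 cover everything between them: the union {central, inner, river, west, upper, lower, hill, east, park} is all of U.
No 4 of the 6 sets cover everything (all 15 combinations miss at least one element), so 5 is optimal.

5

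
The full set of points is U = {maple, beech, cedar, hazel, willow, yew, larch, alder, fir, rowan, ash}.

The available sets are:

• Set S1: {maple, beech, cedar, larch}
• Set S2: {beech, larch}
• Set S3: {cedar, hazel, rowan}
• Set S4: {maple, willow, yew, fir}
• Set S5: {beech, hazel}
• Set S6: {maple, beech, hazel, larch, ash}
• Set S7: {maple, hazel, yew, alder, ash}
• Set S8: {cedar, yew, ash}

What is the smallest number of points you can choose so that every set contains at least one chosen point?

3

Take H = {maple, beech, cedar}. Each listed set contains at least one of these, so H is a hitting set of size 3.
The sets S2, S3, S4 are pairwise disjoint, so any hitting set needs a separate point for each — at least 3. Hence 3 is optimal.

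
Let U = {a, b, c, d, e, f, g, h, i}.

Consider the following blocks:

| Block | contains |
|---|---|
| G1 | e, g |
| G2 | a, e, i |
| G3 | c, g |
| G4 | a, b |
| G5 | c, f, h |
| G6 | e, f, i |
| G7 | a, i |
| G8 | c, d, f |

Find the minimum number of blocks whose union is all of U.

Take {G1, G4, G5, G6, G8}. Their union is {a, b, c, d, e, f, g, h, i}, which is all 9 points.
No 4 of the 8 blocks cover everything (all 70 combinations miss at least one point), so 5 is optimal.

5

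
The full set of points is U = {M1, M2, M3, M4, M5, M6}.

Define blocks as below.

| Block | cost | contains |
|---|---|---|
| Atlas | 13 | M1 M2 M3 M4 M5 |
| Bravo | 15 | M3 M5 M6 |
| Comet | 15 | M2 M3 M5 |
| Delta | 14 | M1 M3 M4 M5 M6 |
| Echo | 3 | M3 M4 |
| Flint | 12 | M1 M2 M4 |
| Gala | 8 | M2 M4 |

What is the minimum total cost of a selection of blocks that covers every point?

22

Delta, Gala together cover every point (Delta ∪ Gala = {M1, M2, M3, M4, M5, M6}); total cost 14 + 8 = 22.
The greedy pick Echo, Atlas, Delta costs 30; no covering selection beats 22.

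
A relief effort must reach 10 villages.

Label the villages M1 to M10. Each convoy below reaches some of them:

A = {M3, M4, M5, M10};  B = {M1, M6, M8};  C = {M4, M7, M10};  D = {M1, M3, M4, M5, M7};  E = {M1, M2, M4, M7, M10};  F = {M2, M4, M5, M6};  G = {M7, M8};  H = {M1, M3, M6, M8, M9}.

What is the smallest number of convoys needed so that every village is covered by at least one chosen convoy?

E and F and H together: E ∪ F ∪ H = {M1, M2, M3, M4, M5, M6, M7, M8, M9, M10} — every village is covered.
Only H contains M9, so H is forced; the remaining 5 villages need at least 2 more convoys (each remaining convoy adds at most 4) — so at least 3 convoys are needed, and 3 is optimal.

3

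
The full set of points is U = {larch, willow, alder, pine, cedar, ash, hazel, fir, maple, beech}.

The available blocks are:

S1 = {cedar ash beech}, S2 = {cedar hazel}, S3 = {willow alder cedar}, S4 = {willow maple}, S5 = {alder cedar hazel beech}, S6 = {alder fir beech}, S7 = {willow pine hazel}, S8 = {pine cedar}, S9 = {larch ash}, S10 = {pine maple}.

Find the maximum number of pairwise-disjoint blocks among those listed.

S4, S6, S8, S9 are pairwise disjoint (S4={willow,maple}; S6={alder,fir,beech}; S8={pine,cedar}; S9={larch,ash}).
Every remaining block overlaps one of these, and no 5 of the listed blocks are pairwise disjoint, so 4 is the maximum.

4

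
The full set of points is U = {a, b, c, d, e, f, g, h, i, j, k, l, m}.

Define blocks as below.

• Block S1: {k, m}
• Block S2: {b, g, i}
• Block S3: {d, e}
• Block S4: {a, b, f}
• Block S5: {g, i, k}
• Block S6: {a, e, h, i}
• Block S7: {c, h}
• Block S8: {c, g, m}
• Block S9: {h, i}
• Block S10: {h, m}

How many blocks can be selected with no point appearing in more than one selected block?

S3, S4, S8, S9 are pairwise disjoint (S3={d,e}; S4={a,b,f}; S8={c,g,m}; S9={h,i}).
Every remaining block overlaps one of these, and no 5 of the listed blocks are pairwise disjoint, so 4 is the maximum.

4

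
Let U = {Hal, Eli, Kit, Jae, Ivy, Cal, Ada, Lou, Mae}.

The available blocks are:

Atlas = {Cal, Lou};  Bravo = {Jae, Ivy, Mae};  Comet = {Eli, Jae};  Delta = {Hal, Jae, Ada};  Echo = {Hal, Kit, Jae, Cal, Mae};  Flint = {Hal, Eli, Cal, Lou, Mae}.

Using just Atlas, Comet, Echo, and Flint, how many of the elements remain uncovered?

2

Union of Atlas, Comet, Echo, Flint = {Hal, Eli, Kit, Jae, Cal, Lou, Mae}.
Not covered: Ivy, Ada — 2 elements.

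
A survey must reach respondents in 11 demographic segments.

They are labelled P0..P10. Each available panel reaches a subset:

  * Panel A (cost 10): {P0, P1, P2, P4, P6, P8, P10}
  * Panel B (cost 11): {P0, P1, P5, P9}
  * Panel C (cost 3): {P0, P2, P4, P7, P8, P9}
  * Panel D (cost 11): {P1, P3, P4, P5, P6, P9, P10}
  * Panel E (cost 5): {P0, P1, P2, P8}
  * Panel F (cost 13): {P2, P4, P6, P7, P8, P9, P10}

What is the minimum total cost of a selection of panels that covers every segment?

C, D together cover every segment (C ∪ D = {P0, P1, P2, P3, P4, P5, P6, P7, P8, P9, P10}); total cost 3 + 11 = 14.
No covering selection has total cost below 14.

14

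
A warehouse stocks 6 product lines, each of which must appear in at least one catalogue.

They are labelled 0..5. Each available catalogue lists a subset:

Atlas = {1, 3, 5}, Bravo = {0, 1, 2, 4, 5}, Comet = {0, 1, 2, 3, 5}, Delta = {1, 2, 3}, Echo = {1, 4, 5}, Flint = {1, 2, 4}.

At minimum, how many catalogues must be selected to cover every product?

2

Take {Bravo, Delta}. Their union is {0, 1, 2, 3, 4, 5}, which is all 6 products.
No single catalogue has all 6 products (the largest, Bravo, has 5), so 2 is optimal.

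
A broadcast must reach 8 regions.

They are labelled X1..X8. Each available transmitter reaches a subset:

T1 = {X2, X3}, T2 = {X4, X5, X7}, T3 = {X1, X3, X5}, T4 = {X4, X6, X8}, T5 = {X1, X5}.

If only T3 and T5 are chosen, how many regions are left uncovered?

Union of T3, T5 = {X1, X3, X5}.
Not covered: X2, X4, X6, X7, X8 — 5 regions.

5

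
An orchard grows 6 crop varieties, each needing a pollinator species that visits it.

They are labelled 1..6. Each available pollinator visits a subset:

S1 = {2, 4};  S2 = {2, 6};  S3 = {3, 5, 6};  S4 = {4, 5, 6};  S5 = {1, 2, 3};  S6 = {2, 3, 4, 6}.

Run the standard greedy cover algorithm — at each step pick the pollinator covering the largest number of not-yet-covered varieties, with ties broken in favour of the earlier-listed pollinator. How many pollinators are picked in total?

Greedy: pick S6 (covers 4 new) → pick S3 (covers 1 new) → pick S5 (covers 1 new). Total picks: 3.
(The true minimum cover uses only 2 pollinators, so greedy is not optimal here.)

3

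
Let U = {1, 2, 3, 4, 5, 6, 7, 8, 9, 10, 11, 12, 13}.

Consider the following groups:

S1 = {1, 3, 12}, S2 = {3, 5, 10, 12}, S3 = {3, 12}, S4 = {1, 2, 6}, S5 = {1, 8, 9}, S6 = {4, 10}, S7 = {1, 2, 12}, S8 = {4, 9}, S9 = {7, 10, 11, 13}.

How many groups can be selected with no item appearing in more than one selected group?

S3, S4, S8, S9 are pairwise disjoint (S3={3,12}; S4={1,2,6}; S8={4,9}; S9={7,10,11,13}).
Every remaining group overlaps one of these, and no 5 of the listed groups are pairwise disjoint, so 4 is the maximum.

4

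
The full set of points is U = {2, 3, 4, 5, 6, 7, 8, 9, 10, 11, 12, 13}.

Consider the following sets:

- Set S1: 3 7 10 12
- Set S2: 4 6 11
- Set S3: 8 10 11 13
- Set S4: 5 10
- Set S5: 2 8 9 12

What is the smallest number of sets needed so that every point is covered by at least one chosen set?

5

Take {S1, S2, S3, S4, S5}. Their union is {2, 3, 4, 5, 6, 7, 8, 9, 10, 11, 12, 13}, which is all 12 points.
No 4 of the 5 sets cover everything (all 5 combinations miss at least one point), so 5 is optimal.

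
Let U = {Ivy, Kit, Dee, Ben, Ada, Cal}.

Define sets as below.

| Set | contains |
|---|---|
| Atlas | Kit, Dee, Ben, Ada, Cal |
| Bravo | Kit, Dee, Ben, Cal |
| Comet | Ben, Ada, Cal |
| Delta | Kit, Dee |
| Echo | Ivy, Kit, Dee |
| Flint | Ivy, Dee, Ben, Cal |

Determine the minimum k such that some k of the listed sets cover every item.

Take {Comet, Echo}. Their union is {Ivy, Kit, Dee, Ben, Ada, Cal}, which is all 6 items.
No single set has all 6 items (the largest, Atlas, has 5), so 2 is optimal.

2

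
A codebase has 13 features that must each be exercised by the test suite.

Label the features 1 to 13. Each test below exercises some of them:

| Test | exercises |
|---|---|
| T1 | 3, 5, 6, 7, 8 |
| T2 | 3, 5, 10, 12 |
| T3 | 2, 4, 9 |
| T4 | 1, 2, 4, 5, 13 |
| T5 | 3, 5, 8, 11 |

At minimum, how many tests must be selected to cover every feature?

T1 and T2 and T3 and T4 and T5 together: T1 ∪ T2 ∪ T3 ∪ T4 ∪ T5 = {1, 2, 3, 4, 5, 6, 7, 8, 9, 10, 11, 12, 13} — every feature is covered.
No 4 of the 5 tests cover everything (all 5 combinations miss at least one feature), so 5 is optimal.

5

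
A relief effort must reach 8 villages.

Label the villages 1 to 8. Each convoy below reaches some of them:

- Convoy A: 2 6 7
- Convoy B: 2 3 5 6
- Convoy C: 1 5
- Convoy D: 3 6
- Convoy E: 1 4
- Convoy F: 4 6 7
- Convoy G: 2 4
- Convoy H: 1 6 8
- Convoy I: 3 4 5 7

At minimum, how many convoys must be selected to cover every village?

G and H and I together: G ∪ H ∪ I = {1, 2, 3, 4, 5, 6, 7, 8} — every village is covered.
Only H contains 8, so H is forced; the remaining 5 villages need at least 2 more convoys (each remaining convoy adds at most 4) — so at least 3 convoys are needed, and 3 is optimal.

3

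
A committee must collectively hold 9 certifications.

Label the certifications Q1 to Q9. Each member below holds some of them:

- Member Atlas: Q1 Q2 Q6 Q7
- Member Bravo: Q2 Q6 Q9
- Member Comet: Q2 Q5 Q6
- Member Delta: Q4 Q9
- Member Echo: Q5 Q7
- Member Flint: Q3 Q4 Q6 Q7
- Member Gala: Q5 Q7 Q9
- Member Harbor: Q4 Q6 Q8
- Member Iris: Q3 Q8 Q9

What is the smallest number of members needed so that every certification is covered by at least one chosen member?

Take {Atlas, Flint, Gala, Iris}. Their union is {Q1, Q2, Q3, Q4, Q5, Q6, Q7, Q8, Q9}, which is all 9 certifications.
No 3 of the 9 members cover everything (all 84 combinations miss at least one certification), so 4 is optimal.

4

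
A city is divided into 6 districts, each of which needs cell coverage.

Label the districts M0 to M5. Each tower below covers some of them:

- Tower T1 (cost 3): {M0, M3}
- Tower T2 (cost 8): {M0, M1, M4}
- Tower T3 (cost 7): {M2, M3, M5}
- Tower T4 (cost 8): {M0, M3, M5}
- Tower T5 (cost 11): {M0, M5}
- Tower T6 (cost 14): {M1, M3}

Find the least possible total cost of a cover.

15

T2, T3 together cover every district (T2 ∪ T3 = {M0, M1, M2, M3, M4, M5}); total cost 8 + 7 = 15.
The greedy pick T1, T3, T2 costs 18; no covering selection beats 15.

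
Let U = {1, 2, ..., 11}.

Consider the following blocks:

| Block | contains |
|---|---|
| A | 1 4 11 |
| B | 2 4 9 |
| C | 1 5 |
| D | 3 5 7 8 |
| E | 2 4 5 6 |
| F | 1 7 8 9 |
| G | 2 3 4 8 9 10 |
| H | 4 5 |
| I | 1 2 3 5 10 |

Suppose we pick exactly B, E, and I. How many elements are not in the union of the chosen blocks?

Union of B, E, I = {1, 2, 3, 4, 5, 6, 9, 10}.
Not covered: 7, 8, 11 — 3 elements.

3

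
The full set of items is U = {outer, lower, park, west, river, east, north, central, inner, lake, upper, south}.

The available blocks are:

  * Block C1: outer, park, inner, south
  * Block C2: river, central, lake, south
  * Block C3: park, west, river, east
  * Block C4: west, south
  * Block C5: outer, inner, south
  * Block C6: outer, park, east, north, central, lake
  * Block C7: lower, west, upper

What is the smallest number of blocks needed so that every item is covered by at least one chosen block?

4

C3, C5, C6, and C7 cover everything between them: the union {outer, lower, park, west, river, east, north, central, inner, lake, upper, south} is all of U.
No 3 of the 7 blocks cover everything (all 35 combinations miss at least one item), so 4 is optimal.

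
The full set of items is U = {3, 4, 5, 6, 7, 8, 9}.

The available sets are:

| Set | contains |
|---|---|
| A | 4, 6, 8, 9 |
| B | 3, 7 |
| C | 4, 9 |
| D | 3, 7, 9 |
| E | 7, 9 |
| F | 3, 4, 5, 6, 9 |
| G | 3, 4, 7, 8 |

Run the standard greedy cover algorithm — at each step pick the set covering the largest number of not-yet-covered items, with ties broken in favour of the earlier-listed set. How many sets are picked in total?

Greedy: pick F (covers 5 new) → pick G (covers 2 new). Total picks: 2.

2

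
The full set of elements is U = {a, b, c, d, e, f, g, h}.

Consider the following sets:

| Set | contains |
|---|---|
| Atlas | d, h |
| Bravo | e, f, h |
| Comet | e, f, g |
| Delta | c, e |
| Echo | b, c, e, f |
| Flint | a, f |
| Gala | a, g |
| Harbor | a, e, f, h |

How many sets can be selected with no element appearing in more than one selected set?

3

Atlas, Echo, Gala are pairwise disjoint (Atlas={d,h}; Echo={b,c,e,f}; Gala={a,g}).
Every remaining set overlaps one of these, and no 4 of the listed sets are pairwise disjoint, so 3 is the maximum.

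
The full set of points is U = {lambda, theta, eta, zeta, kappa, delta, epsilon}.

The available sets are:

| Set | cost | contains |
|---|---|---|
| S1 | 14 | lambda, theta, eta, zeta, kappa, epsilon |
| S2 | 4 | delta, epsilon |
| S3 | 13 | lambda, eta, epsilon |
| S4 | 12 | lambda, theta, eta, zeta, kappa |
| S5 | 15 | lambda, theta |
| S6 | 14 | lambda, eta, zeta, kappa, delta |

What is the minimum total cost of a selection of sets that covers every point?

S2, S4 together cover every point (S2 ∪ S4 = {lambda, theta, eta, zeta, kappa, delta, epsilon}); total cost 4 + 12 = 16.
No covering selection has total cost below 16.

16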